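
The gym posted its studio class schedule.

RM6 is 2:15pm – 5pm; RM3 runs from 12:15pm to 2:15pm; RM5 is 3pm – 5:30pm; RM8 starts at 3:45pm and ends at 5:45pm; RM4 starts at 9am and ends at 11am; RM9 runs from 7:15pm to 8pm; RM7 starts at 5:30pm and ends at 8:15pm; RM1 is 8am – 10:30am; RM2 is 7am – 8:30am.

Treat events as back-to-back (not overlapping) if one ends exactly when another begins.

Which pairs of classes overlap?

Check each pair: they overlap iff neither finishes before the other starts.
Sorted by start: RM2, RM1, RM4, RM3, RM6, RM5, RM8, RM7, RM9.
RM1 starts before RM2 ends → RM2 and RM1 overlap.
RM4 starts after RM2 ends — done with RM2.
RM4 starts before RM1 ends → RM1 and RM4 overlap.
RM3 starts after RM1 ends — done with RM1.
RM3 starts after RM4 ends — done with RM4.
RM6 starts exactly when RM3 ends (back-to-back, no overlap) — done with RM3.
RM5 starts before RM6 ends → RM6 and RM5 overlap.
RM8 starts before RM6 ends → RM6 and RM8 overlap.
RM7 starts after RM6 ends — done with RM6.
RM8 starts before RM5 ends → RM5 and RM8 overlap.
RM7 starts exactly when RM5 ends (back-to-back, no overlap) — done with RM5.
RM7 starts before RM8 ends → RM8 and RM7 overlap.
RM9 starts after RM8 ends.
RM9 starts before RM7 ends → RM7 and RM9 overlap.

RM1 & RM2, RM1 & RM4, RM5 & RM6, RM5 & RM8, RM6 & RM8, RM7 & RM8, RM7 & RM9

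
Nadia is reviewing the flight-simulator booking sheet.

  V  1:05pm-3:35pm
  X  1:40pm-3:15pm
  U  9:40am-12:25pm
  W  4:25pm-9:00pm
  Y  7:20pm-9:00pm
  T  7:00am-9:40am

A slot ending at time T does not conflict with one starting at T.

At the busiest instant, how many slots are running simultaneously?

2

Sort all start/end points and keep a running count:
7:00am start T → 1
9:40am end T → 0
9:40am start U → 1
12:25pm end U → 0
1:05pm start V → 1
1:40pm start X → 2
3:15pm end X → 1
3:35pm end V → 0
4:25pm start W → 1
7:20pm start Y → 2
9:00pm end W → 1
9:00pm end Y → 0
Peak is 2, at 1:40pm (V, X).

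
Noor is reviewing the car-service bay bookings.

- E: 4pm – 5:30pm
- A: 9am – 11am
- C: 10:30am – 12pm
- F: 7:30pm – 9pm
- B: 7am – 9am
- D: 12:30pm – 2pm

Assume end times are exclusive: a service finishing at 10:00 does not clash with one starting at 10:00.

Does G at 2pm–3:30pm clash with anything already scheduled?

B: ends 9am at or before G starts 2pm → clear.
A: ends 11am at or before G starts 2pm → clear.
C: ends 12pm at or before G starts 2pm → clear.
D: ends 2pm at or before G starts 2pm → clear.
E: starts 4pm at or after G ends 3:30pm → clear.
F: starts 7:30pm at or after G ends 3:30pm → clear.

No — it doesn't clash with anything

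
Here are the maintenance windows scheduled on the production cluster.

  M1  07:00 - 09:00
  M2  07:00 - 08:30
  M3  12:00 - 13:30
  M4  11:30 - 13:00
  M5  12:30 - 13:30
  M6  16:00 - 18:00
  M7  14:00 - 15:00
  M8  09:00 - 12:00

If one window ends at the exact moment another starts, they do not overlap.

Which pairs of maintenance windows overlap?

Sorted by start: M1, M2, M8, M4, M3, M5, M7, M6.
M2 starts before M1 ends → M1 and M2 overlap.
M8 starts exactly when M1 ends (back-to-back, no overlap), so nothing later overlaps M1 either.
M8 starts after M2 ends, so nothing later overlaps M2 either.
M4 starts before M8 ends → M8 and M4 overlap.
M3 starts exactly when M8 ends (back-to-back, no overlap), so nothing later overlaps M8 either.
M3 starts before M4 ends → M4 and M3 overlap.
M5 starts before M4 ends → M4 and M5 overlap.
M7 starts after M4 ends, so nothing later overlaps M4 either.
M5 starts before M3 ends → M3 and M5 overlap.
M7 starts after M3 ends, so nothing later overlaps M3 either.
M7 starts after M5 ends, so nothing later overlaps M5 either.
M6 starts after M7 ends.

M1 & M2, M3 & M4, M3 & M5, M4 & M5, M4 & M8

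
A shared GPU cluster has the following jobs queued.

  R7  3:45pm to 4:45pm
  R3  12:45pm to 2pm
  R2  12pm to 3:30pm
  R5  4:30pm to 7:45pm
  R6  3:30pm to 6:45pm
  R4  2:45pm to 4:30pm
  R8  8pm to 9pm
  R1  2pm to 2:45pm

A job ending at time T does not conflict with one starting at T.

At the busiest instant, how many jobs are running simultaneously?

3

Sweep the timeline, counting +1 at each start and −1 at each end (ends before starts at a tie):
12pm start R2 → 1
12:45pm start R3 → 2
2pm end R3 → 1
2pm start R1 → 2
2:45pm end R1 → 1
2:45pm start R4 → 2
3:30pm end R2 → 1
3:30pm start R6 → 2
3:45pm start R7 → 3
4:30pm end R4 → 2
4:30pm start R5 → 3
4:45pm end R7 → 2
6:45pm end R6 → 1
7:45pm end R5 → 0
8pm start R8 → 1
9pm end R8 → 0
Peak is 3, at 3:45pm (R4, R6, R7).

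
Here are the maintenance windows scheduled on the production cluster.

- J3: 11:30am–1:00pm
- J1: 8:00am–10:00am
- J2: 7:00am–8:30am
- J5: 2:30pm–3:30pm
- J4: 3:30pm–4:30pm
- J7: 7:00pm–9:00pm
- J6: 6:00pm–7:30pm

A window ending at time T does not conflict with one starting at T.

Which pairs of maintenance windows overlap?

J1 & J2, J6 & J7

Sorted by start: J2, J1, J3, J5, J4, J6, J7.
J1 starts before J2 ends → J2 and J1 overlap.
J3 starts after J2 ends; J2 is clear from here.
J3 starts after J1 ends; J1 is clear from here.
J5 starts after J3 ends; J3 is clear from here.
J4 starts exactly when J5 ends (back-to-back, no overlap); J5 is clear from here.
J6 starts after J4 ends; J4 is clear from here.
J7 starts before J6 ends → J6 and J7 overlap.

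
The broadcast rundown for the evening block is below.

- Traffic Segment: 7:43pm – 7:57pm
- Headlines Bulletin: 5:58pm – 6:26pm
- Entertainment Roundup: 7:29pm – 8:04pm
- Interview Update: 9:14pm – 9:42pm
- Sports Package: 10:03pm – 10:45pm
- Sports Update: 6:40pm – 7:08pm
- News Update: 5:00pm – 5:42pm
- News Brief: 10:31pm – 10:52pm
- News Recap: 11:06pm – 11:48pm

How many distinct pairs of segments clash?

2

Sorted by start: News Update, Headlines Bulletin, Sports Update, Entertainment Roundup, Traffic Segment, Interview Update, Sports Package, News Brief, News Recap.
Headlines Bulletin starts after News Update ends, so News Update has no further overlaps.
Sports Update starts after Headlines Bulletin ends, so Headlines Bulletin has no further overlaps.
Entertainment Roundup starts after Sports Update ends, so Sports Update has no further overlaps.
Traffic Segment starts before Entertainment Roundup ends → Entertainment Roundup and Traffic Segment overlap.
Interview Update starts after Entertainment Roundup ends, so Entertainment Roundup has no further overlaps.
Interview Update starts after Traffic Segment ends, so Traffic Segment has no further overlaps.
Sports Package starts after Interview Update ends, so Interview Update has no further overlaps.
News Brief starts before Sports Package ends → Sports Package and News Brief overlap.
News Recap starts after Sports Package ends.
News Recap starts after News Brief ends.
Overlapping pairs: Entertainment Roundup & Traffic Segment, News Brief & Sports Package — 2 in total.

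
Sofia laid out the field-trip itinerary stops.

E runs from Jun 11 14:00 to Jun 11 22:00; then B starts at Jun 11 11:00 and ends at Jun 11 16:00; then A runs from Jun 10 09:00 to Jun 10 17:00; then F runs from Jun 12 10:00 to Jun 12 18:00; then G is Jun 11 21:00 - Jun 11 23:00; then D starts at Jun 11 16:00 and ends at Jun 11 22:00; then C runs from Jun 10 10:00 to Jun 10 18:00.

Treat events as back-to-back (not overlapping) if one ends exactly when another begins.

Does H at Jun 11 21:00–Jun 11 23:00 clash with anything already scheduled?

Yes — it overlaps D, E, G

A: ends Jun 10 17:00 at or before H starts Jun 11 21:00 → clear.
C: ends Jun 10 18:00 at or before H starts Jun 11 21:00 → clear.
B: ends Jun 11 16:00 at or before H starts Jun 11 21:00 → clear.
E: starts Jun 11 14:00 before H ends Jun 11 23:00, and ends Jun 11 22:00 after H starts Jun 11 21:00 → overlap.
D: starts Jun 11 16:00 before H ends Jun 11 23:00, and ends Jun 11 22:00 after H starts Jun 11 21:00 → overlap.
G: starts Jun 11 21:00 before H ends Jun 11 23:00, and ends Jun 11 23:00 after H starts Jun 11 21:00 → overlap.
F: starts Jun 12 10:00 at or after H ends Jun 11 23:00 → clear.
H overlaps D, E, G.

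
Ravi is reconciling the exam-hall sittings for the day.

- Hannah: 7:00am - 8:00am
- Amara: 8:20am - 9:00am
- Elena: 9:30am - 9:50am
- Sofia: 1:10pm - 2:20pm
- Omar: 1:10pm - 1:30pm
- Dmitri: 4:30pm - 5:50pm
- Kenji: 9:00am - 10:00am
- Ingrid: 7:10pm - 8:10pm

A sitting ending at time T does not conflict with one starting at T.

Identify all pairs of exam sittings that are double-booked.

Sorted by start: Hannah, Amara, Kenji, Elena, Sofia, Omar, Dmitri, Ingrid.
Amara starts after Hannah ends, so Hannah has no further overlaps.
Kenji starts exactly when Amara ends (back-to-back, no overlap), so Amara has no further overlaps.
Elena starts before Kenji ends → Kenji and Elena overlap.
Sofia starts after Kenji ends, so Kenji has no further overlaps.
Sofia starts after Elena ends, so Elena has no further overlaps.
Omar starts before Sofia ends → Sofia and Omar overlap.
Dmitri starts after Sofia ends, so Sofia has no further overlaps.
Dmitri starts after Omar ends, so Omar has no further overlaps.
Ingrid starts after Dmitri ends.

Elena & Kenji, Omar & Sofia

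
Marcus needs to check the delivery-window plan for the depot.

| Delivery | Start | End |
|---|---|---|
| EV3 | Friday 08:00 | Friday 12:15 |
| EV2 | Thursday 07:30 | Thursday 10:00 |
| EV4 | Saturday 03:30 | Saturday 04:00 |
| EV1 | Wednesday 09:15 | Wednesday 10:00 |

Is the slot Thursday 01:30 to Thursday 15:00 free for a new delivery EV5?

EV1: ends Wednesday 10:00 at or before EV5 starts Thursday 01:30 → clear.
EV2: starts Thursday 07:30 before EV5 ends Thursday 15:00, and ends Thursday 10:00 after EV5 starts Thursday 01:30 → overlap.
EV3: starts Friday 08:00 at or after EV5 ends Thursday 15:00 → clear.
EV4: starts Saturday 03:30 at or after EV5 ends Thursday 15:00 → clear.
EV5 overlaps EV2.

No — it overlaps EV2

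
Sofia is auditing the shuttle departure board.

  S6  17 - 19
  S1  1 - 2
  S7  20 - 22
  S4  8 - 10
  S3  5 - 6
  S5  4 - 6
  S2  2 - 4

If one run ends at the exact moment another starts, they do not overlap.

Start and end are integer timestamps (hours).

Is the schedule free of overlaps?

Sorted by start: S1, S2, S5, S3, S4, S6, S7.
S2 starts exactly when S1 ends (back-to-back, no overlap), so S1 has no further overlaps.
S5 starts exactly when S2 ends (back-to-back, no overlap), so S2 has no further overlaps.
S3 starts before S5 ends → S5 and S3 overlap.
That's a conflict, so the schedule is not conflict-free.

No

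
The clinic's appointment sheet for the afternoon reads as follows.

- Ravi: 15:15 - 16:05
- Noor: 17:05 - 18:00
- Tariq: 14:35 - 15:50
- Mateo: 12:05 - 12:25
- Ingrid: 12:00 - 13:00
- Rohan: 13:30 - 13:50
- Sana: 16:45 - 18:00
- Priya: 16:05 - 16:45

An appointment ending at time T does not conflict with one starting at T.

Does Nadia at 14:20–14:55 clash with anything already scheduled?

Ingrid: ends 13:00 at or before Nadia starts 14:20 → clear.
Mateo: ends 12:25 at or before Nadia starts 14:20 → clear.
Rohan: ends 13:50 at or before Nadia starts 14:20 → clear.
Tariq: starts 14:35 before Nadia ends 14:55, and ends 15:50 after Nadia starts 14:20 → overlap.
Ravi: starts 15:15 at or after Nadia ends 14:55 → clear.
Priya: starts 16:05 at or after Nadia ends 14:55 → clear.
Sana: starts 16:45 at or after Nadia ends 14:55 → clear.
Noor: starts 17:05 at or after Nadia ends 14:55 → clear.
Nadia overlaps Tariq.

Yes — it overlaps Tariq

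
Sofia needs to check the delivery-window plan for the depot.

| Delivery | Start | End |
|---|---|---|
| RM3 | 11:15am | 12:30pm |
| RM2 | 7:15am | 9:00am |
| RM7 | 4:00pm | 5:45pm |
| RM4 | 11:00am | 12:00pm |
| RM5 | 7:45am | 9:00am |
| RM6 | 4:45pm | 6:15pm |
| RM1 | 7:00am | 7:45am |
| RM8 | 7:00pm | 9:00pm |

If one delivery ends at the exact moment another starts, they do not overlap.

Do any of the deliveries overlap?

Yes

Two intervals overlap when each starts before the other ends.
Sorted by start: RM1, RM2, RM5, RM4, RM3, RM7, RM6, RM8.
RM2 starts before RM1 ends → RM1 and RM2 overlap.
That's a conflict, so the schedule is not conflict-free.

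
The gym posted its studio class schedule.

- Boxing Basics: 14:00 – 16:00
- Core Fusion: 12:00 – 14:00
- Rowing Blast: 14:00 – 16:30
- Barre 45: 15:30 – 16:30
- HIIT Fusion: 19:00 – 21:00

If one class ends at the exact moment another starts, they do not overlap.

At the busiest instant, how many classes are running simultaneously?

Walk through starts and ends in time order (an end at T is processed before a start at T):
12:00 start Core Fusion → 1
14:00 end Core Fusion → 0
14:00 start Boxing Basics → 1
14:00 start Rowing Blast → 2
15:30 start Barre 45 → 3
16:00 end Boxing Basics → 2
16:30 end Barre 45 → 1
16:30 end Rowing Blast → 0
19:00 start HIIT Fusion → 1
21:00 end HIIT Fusion → 0
Peak is 3, at 15:30 (Barre 45, Boxing Basics, Rowing Blast).

3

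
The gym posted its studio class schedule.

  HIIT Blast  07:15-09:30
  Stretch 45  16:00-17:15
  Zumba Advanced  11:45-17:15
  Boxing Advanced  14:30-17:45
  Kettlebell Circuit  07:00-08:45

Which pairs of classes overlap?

Boxing Advanced & Stretch 45, Boxing Advanced & Zumba Advanced, HIIT Blast & Kettlebell Circuit, Stretch 45 & Zumba Advanced

Sorted by start: Kettlebell Circuit, HIIT Blast, Zumba Advanced, Boxing Advanced, Stretch 45.
HIIT Blast starts before Kettlebell Circuit ends → Kettlebell Circuit and HIIT Blast overlap.
Zumba Advanced starts after Kettlebell Circuit ends — done with Kettlebell Circuit.
Zumba Advanced starts after HIIT Blast ends — done with HIIT Blast.
Boxing Advanced starts before Zumba Advanced ends → Zumba Advanced and Boxing Advanced overlap.
Stretch 45 starts before Zumba Advanced ends → Zumba Advanced and Stretch 45 overlap.
Stretch 45 starts before Boxing Advanced ends → Boxing Advanced and Stretch 45 overlap.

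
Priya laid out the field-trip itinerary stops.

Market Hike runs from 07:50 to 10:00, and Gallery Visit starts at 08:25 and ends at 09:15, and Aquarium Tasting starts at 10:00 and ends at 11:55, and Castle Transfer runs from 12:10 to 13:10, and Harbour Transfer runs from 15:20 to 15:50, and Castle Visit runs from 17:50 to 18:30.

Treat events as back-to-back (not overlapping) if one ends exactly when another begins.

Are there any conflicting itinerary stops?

Two intervals overlap when each starts before the other ends.
Sorted by start: Market Hike, Gallery Visit, Aquarium Tasting, Castle Transfer, Harbour Transfer, Castle Visit.
Gallery Visit starts before Market Hike ends → Market Hike and Gallery Visit overlap.
That's a conflict, so the schedule is not conflict-free.

Yes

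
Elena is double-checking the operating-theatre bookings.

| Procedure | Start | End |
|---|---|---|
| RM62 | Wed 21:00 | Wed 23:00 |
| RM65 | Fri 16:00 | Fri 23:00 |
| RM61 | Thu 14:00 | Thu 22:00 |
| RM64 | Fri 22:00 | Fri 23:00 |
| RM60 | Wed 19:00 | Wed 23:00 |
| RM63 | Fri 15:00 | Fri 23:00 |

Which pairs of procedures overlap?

RM60 & RM62, RM63 & RM64, RM63 & RM65, RM64 & RM65

Two intervals overlap when each starts before the other ends.
Sorted by start: RM60, RM62, RM61, RM63, RM65, RM64.
RM62 starts before RM60 ends → RM60 and RM62 overlap.
RM61 starts after RM60 ends, so RM60 has no further overlaps.
RM61 starts after RM62 ends, so RM62 has no further overlaps.
RM63 starts after RM61 ends, so RM61 has no further overlaps.
RM65 starts before RM63 ends → RM63 and RM65 overlap.
RM64 starts before RM63 ends → RM63 and RM64 overlap.
RM64 starts before RM65 ends → RM65 and RM64 overlap.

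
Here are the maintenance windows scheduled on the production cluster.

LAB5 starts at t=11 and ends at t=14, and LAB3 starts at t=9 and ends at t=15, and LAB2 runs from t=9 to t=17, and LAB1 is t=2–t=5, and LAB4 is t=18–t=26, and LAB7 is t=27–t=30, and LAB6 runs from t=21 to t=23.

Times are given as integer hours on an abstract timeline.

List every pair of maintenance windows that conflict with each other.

LAB2 & LAB3, LAB2 & LAB5, LAB3 & LAB5, LAB4 & LAB6

Sorted by start: LAB1, LAB2, LAB3, LAB5, LAB4, LAB6, LAB7.
LAB2 starts after LAB1 ends; LAB1 is clear from here.
LAB3 starts before LAB2 ends → LAB2 and LAB3 overlap.
LAB5 starts before LAB2 ends → LAB2 and LAB5 overlap.
LAB4 starts after LAB2 ends; LAB2 is clear from here.
LAB5 starts before LAB3 ends → LAB3 and LAB5 overlap.
LAB4 starts after LAB3 ends; LAB3 is clear from here.
LAB4 starts after LAB5 ends; LAB5 is clear from here.
LAB6 starts before LAB4 ends → LAB4 and LAB6 overlap.
LAB7 starts after LAB4 ends.
LAB7 starts after LAB6 ends.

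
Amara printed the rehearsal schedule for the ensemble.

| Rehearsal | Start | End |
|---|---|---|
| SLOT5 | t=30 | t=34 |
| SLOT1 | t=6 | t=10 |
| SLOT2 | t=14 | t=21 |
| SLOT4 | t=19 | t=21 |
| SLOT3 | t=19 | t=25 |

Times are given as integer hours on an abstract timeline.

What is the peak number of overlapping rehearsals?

Sweep the timeline, counting +1 at each start and −1 at each end (ends before starts at a tie):
t=6 start SLOT1 → 1
t=10 end SLOT1 → 0
t=14 start SLOT2 → 1
t=19 start SLOT3 → 2
t=19 start SLOT4 → 3
t=21 end SLOT2 → 2
t=21 end SLOT4 → 1
t=25 end SLOT3 → 0
t=30 start SLOT5 → 1
t=34 end SLOT5 → 0
Peak is 3, at t=19 (SLOT2, SLOT3, SLOT4).

3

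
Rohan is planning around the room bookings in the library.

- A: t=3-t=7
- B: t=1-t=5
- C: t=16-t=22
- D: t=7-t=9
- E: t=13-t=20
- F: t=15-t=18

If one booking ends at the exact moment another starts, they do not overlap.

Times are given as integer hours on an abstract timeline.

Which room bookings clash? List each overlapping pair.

A & B, C & E, C & F, E & F

Two intervals overlap when each starts before the other ends.
Sorted by start: B, A, D, E, F, C.
A starts before B ends → B and A overlap.
D starts after B ends — done with B.
D starts exactly when A ends (back-to-back, no overlap) — done with A.
E starts after D ends — done with D.
F starts before E ends → E and F overlap.
C starts before E ends → E and C overlap.
C starts before F ends → F and C overlap.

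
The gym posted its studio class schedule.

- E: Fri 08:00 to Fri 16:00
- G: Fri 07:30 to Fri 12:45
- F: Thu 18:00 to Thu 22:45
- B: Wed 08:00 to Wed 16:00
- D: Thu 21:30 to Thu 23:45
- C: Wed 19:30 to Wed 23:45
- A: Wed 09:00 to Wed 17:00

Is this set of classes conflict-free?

No

Sorted by start: B, A, C, F, D, G, E.
A starts before B ends → B and A overlap.
That's a conflict, so the schedule is not conflict-free.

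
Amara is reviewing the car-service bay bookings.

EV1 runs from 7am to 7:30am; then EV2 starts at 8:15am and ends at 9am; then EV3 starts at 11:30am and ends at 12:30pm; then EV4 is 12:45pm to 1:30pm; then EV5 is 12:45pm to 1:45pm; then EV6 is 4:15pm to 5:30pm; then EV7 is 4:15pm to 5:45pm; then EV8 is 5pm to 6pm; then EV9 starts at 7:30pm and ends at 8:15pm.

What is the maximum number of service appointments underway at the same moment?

3

Sort all start/end points and keep a running count:
7am start EV1 → 1
7:30am end EV1 → 0
8:15am start EV2 → 1
9am end EV2 → 0
11:30am start EV3 → 1
12:30pm end EV3 → 0
12:45pm start EV4 → 1
12:45pm start EV5 → 2
1:30pm end EV4 → 1
1:45pm end EV5 → 0
4:15pm start EV6 → 1
4:15pm start EV7 → 2
5pm start EV8 → 3
5:30pm end EV6 → 2
5:45pm end EV7 → 1
6pm end EV8 → 0
7:30pm start EV9 → 1
8:15pm end EV9 → 0
Peak is 3, at 5pm (EV6, EV7, EV8).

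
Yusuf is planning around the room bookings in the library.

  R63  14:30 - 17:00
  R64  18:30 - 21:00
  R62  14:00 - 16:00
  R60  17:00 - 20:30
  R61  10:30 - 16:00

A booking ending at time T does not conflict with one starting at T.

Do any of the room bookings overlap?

Yes

Sorted by start: R61, R62, R63, R60, R64.
R62 starts before R61 ends → R61 and R62 overlap.
That's a conflict, so the schedule is not conflict-free.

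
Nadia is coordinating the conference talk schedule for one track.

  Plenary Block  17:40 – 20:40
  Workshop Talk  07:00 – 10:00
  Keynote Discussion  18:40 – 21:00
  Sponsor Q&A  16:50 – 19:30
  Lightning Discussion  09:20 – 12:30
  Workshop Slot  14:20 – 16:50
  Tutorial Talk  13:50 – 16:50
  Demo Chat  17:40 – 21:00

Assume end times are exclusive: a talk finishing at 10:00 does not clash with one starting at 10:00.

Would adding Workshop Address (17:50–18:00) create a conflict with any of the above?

Workshop Talk: ends 10:00 at or before Workshop Address starts 17:50 → clear.
Lightning Discussion: ends 12:30 at or before Workshop Address starts 17:50 → clear.
Tutorial Talk: ends 16:50 at or before Workshop Address starts 17:50 → clear.
Workshop Slot: ends 16:50 at or before Workshop Address starts 17:50 → clear.
Sponsor Q&A: starts 16:50 before Workshop Address ends 18:00, and ends 19:30 after Workshop Address starts 17:50 → overlap.
Demo Chat: starts 17:40 before Workshop Address ends 18:00, and ends 21:00 after Workshop Address starts 17:50 → overlap.
Plenary Block: starts 17:40 before Workshop Address ends 18:00, and ends 20:40 after Workshop Address starts 17:50 → overlap.
Keynote Discussion: starts 18:40 at or after Workshop Address ends 18:00 → clear.
Workshop Address overlaps Sponsor Q&A, Demo Chat, Plenary Block.

Yes — it overlaps Demo Chat, Plenary Block, Sponsor Q&A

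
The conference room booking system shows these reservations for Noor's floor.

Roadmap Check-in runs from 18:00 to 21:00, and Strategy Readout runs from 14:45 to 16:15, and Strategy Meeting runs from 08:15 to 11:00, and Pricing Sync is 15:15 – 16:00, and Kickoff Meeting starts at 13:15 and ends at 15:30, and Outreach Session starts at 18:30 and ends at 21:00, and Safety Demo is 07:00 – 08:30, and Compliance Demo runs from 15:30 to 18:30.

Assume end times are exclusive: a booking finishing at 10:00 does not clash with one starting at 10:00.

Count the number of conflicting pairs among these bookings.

Two intervals overlap when each starts before the other ends.
Sorted by start: Safety Demo, Strategy Meeting, Kickoff Meeting, Strategy Readout, Pricing Sync, Compliance Demo, Roadmap Check-in, Outreach Session.
Strategy Meeting starts before Safety Demo ends → Safety Demo and Strategy Meeting overlap.
Kickoff Meeting starts after Safety Demo ends, so nothing later overlaps Safety Demo either.
Kickoff Meeting starts after Strategy Meeting ends, so nothing later overlaps Strategy Meeting either.
Strategy Readout starts before Kickoff Meeting ends → Kickoff Meeting and Strategy Readout overlap.
Pricing Sync starts before Kickoff Meeting ends → Kickoff Meeting and Pricing Sync overlap.
Compliance Demo starts exactly when Kickoff Meeting ends (back-to-back, no overlap), so nothing later overlaps Kickoff Meeting either.
Pricing Sync starts before Strategy Readout ends → Strategy Readout and Pricing Sync overlap.
Compliance Demo starts before Strategy Readout ends → Strategy Readout and Compliance Demo overlap.
Roadmap Check-in starts after Strategy Readout ends, so nothing later overlaps Strategy Readout either.
Compliance Demo starts before Pricing Sync ends → Pricing Sync and Compliance Demo overlap.
Roadmap Check-in starts after Pricing Sync ends, so nothing later overlaps Pricing Sync either.
Roadmap Check-in starts before Compliance Demo ends → Compliance Demo and Roadmap Check-in overlap.
Outreach Session starts exactly when Compliance Demo ends (back-to-back, no overlap).
Outreach Session starts before Roadmap Check-in ends → Roadmap Check-in and Outreach Session overlap.
Overlapping pairs: Compliance Demo & Pricing Sync, Compliance Demo & Roadmap Check-in, Compliance Demo & Strategy Readout, Kickoff Meeting & Pricing Sync, Kickoff Meeting & Strategy Readout, Outreach Session & Roadmap Check-in, Pricing Sync & Strategy Readout, Safety Demo & Strategy Meeting — 8 in total.

8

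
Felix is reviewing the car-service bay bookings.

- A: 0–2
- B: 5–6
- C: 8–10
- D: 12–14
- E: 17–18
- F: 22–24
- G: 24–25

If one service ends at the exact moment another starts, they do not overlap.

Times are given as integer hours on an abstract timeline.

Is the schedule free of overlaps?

Check each pair: they overlap iff neither finishes before the other starts.
Sorted by start: A, B, C, D, E, F, G.
B starts after A ends, so A has no further overlaps.
C starts after B ends, so B has no further overlaps.
D starts after C ends, so C has no further overlaps.
E starts after D ends, so D has no further overlaps.
F starts after E ends, so E has no further overlaps.
G starts exactly when F ends (back-to-back, no overlap).
Every pair is clear; the schedule has no overlaps.

Yes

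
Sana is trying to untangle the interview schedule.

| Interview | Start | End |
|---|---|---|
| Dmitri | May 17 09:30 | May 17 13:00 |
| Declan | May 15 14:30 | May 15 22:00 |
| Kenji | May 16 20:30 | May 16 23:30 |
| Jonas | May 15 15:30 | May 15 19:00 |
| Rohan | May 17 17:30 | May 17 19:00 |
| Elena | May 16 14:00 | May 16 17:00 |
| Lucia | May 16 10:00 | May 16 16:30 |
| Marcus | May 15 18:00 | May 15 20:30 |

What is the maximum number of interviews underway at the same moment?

Sweep the timeline, counting +1 at each start and −1 at each end (ends before starts at a tie):
May 15 14:30 start Declan → 1
May 15 15:30 start Jonas → 2
May 15 18:00 start Marcus → 3
May 15 19:00 end Jonas → 2
May 15 20:30 end Marcus → 1
May 15 22:00 end Declan → 0
May 16 10:00 start Lucia → 1
May 16 14:00 start Elena → 2
May 16 16:30 end Lucia → 1
May 16 17:00 end Elena → 0
May 16 20:30 start Kenji → 1
May 16 23:30 end Kenji → 0
May 17 09:30 start Dmitri → 1
May 17 13:00 end Dmitri → 0
May 17 17:30 start Rohan → 1
May 17 19:00 end Rohan → 0
Peak is 3, at May 15 18:00 (Declan, Jonas, Marcus).

3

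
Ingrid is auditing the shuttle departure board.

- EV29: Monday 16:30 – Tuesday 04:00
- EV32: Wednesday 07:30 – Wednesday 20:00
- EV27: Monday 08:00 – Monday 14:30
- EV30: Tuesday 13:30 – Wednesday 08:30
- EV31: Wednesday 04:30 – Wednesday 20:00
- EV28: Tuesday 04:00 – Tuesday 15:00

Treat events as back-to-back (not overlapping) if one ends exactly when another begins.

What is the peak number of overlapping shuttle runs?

3

Walk through starts and ends in time order (an end at T is processed before a start at T):
Monday 08:00 start EV27 → 1
Monday 14:30 end EV27 → 0
Monday 16:30 start EV29 → 1
Tuesday 04:00 end EV29 → 0
Tuesday 04:00 start EV28 → 1
Tuesday 13:30 start EV30 → 2
Tuesday 15:00 end EV28 → 1
Wednesday 04:30 start EV31 → 2
Wednesday 07:30 start EV32 → 3
Wednesday 08:30 end EV30 → 2
Wednesday 20:00 end EV31 → 1
Wednesday 20:00 end EV32 → 0
Peak is 3, at Wednesday 07:30 (EV30, EV31, EV32).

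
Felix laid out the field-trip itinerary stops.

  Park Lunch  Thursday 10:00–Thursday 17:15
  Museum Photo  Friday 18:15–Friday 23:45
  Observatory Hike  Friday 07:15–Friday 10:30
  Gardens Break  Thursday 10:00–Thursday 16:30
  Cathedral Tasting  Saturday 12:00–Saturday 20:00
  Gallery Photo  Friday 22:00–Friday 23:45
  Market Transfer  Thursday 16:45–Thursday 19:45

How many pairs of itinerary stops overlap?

Sorted by start: Park Lunch, Gardens Break, Market Transfer, Observatory Hike, Museum Photo, Gallery Photo, Cathedral Tasting.
Gardens Break starts before Park Lunch ends → Park Lunch and Gardens Break overlap.
Market Transfer starts before Park Lunch ends → Park Lunch and Market Transfer overlap.
Observatory Hike starts after Park Lunch ends; Park Lunch is clear from here.
Market Transfer starts after Gardens Break ends; Gardens Break is clear from here.
Observatory Hike starts after Market Transfer ends; Market Transfer is clear from here.
Museum Photo starts after Observatory Hike ends; Observatory Hike is clear from here.
Gallery Photo starts before Museum Photo ends → Museum Photo and Gallery Photo overlap.
Cathedral Tasting starts after Museum Photo ends.
Cathedral Tasting starts after Gallery Photo ends.
Overlapping pairs: Gallery Photo & Museum Photo, Gardens Break & Park Lunch, Market Transfer & Park Lunch — 3 in total.

3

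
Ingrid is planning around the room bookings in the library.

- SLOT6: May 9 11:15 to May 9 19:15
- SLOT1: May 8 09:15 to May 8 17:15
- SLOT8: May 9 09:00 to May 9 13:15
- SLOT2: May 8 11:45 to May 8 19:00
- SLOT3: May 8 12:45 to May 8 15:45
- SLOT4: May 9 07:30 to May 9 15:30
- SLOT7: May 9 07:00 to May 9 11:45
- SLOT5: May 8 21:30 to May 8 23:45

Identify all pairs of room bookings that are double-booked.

SLOT1 & SLOT2, SLOT1 & SLOT3, SLOT2 & SLOT3, SLOT4 & SLOT6, SLOT4 & SLOT7, SLOT4 & SLOT8, SLOT6 & SLOT7, SLOT6 & SLOT8, SLOT7 & SLOT8

Sorted by start: SLOT1, SLOT2, SLOT3, SLOT5, SLOT7, SLOT4, SLOT8, SLOT6.
SLOT2 starts before SLOT1 ends → SLOT1 and SLOT2 overlap.
SLOT3 starts before SLOT1 ends → SLOT1 and SLOT3 overlap.
SLOT5 starts after SLOT1 ends, so SLOT1 has no further overlaps.
SLOT3 starts before SLOT2 ends → SLOT2 and SLOT3 overlap.
SLOT5 starts after SLOT2 ends, so SLOT2 has no further overlaps.
SLOT5 starts after SLOT3 ends, so SLOT3 has no further overlaps.
SLOT7 starts after SLOT5 ends, so SLOT5 has no further overlaps.
SLOT4 starts before SLOT7 ends → SLOT7 and SLOT4 overlap.
SLOT8 starts before SLOT7 ends → SLOT7 and SLOT8 overlap.
SLOT6 starts before SLOT7 ends → SLOT7 and SLOT6 overlap.
SLOT8 starts before SLOT4 ends → SLOT4 and SLOT8 overlap.
SLOT6 starts before SLOT4 ends → SLOT4 and SLOT6 overlap.
SLOT6 starts before SLOT8 ends → SLOT8 and SLOT6 overlap.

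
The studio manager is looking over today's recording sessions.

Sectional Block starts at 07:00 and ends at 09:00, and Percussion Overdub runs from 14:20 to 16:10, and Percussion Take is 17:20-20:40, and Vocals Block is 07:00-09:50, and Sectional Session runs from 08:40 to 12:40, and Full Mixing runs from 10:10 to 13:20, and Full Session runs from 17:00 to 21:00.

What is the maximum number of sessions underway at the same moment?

Sweep the timeline, counting +1 at each start and −1 at each end (ends before starts at a tie):
07:00 start Sectional Block → 1
07:00 start Vocals Block → 2
08:40 start Sectional Session → 3
09:00 end Sectional Block → 2
09:50 end Vocals Block → 1
10:10 start Full Mixing → 2
12:40 end Sectional Session → 1
13:20 end Full Mixing → 0
14:20 start Percussion Overdub → 1
16:10 end Percussion Overdub → 0
17:00 start Full Session → 1
17:20 start Percussion Take → 2
20:40 end Percussion Take → 1
21:00 end Full Session → 0
Peak is 3, at 08:40 (Sectional Block, Sectional Session, Vocals Block).

3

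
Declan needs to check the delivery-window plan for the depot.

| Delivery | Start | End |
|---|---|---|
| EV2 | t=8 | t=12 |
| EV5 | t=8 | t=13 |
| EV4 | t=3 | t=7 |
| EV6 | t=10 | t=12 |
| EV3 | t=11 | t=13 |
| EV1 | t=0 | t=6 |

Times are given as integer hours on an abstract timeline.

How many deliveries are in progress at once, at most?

Walk through starts and ends in time order (an end at T is processed before a start at T):
t=0 start EV1 → 1
t=3 start EV4 → 2
t=6 end EV1 → 1
t=7 end EV4 → 0
t=8 start EV2 → 1
t=8 start EV5 → 2
t=10 start EV6 → 3
t=11 start EV3 → 4
t=12 end EV2 → 3
t=12 end EV6 → 2
t=13 end EV3 → 1
t=13 end EV5 → 0
Peak is 4, at t=11 (EV2, EV3, EV5, EV6).

4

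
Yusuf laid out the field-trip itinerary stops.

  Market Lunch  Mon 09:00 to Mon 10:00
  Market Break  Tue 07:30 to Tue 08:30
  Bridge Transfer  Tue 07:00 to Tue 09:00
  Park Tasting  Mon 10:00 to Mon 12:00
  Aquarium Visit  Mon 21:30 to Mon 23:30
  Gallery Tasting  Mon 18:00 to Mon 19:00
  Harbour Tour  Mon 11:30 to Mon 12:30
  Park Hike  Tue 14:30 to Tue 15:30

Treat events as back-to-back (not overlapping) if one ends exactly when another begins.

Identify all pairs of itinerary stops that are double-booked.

Bridge Transfer & Market Break, Harbour Tour & Park Tasting

Sorted by start: Market Lunch, Park Tasting, Harbour Tour, Gallery Tasting, Aquarium Visit, Bridge Transfer, Market Break, Park Hike.
Park Tasting starts exactly when Market Lunch ends (back-to-back, no overlap); Market Lunch is clear from here.
Harbour Tour starts before Park Tasting ends → Park Tasting and Harbour Tour overlap.
Gallery Tasting starts after Park Tasting ends; Park Tasting is clear from here.
Gallery Tasting starts after Harbour Tour ends; Harbour Tour is clear from here.
Aquarium Visit starts after Gallery Tasting ends; Gallery Tasting is clear from here.
Bridge Transfer starts after Aquarium Visit ends; Aquarium Visit is clear from here.
Market Break starts before Bridge Transfer ends → Bridge Transfer and Market Break overlap.
Park Hike starts after Bridge Transfer ends.
Park Hike starts after Market Break ends.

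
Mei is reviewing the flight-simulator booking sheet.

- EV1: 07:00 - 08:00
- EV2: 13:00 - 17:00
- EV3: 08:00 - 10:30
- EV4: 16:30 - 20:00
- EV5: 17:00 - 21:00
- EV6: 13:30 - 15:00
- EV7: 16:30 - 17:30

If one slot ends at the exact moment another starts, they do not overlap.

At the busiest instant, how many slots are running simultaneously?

3

Walk through starts and ends in time order (an end at T is processed before a start at T):
07:00 start EV1 → 1
08:00 end EV1 → 0
08:00 start EV3 → 1
10:30 end EV3 → 0
13:00 start EV2 → 1
13:30 start EV6 → 2
15:00 end EV6 → 1
16:30 start EV4 → 2
16:30 start EV7 → 3
17:00 end EV2 → 2
17:00 start EV5 → 3
17:30 end EV7 → 2
20:00 end EV4 → 1
21:00 end EV5 → 0
Peak is 3, at 16:30 (EV2, EV4, EV7).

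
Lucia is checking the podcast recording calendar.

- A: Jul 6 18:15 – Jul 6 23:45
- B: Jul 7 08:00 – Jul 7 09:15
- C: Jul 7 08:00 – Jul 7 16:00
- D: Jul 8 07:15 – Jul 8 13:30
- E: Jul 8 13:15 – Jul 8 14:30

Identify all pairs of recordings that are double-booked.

Sorted by start: A, B, C, D, E.
B starts after A ends — done with A.
C starts before B ends → B and C overlap.
D starts after B ends — done with B.
D starts after C ends — done with C.
E starts before D ends → D and E overlap.

B & C, D & E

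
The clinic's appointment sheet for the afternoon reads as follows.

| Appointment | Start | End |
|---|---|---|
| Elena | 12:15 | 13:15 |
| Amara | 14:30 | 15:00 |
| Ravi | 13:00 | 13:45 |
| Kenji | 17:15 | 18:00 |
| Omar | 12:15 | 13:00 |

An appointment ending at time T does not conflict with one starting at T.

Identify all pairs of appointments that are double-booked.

Elena & Omar, Elena & Ravi

Sorted by start: Omar, Elena, Ravi, Amara, Kenji.
Elena starts before Omar ends → Omar and Elena overlap.
Ravi starts exactly when Omar ends (back-to-back, no overlap), so Omar has no further overlaps.
Ravi starts before Elena ends → Elena and Ravi overlap.
Amara starts after Elena ends, so Elena has no further overlaps.
Amara starts after Ravi ends, so Ravi has no further overlaps.
Kenji starts after Amara ends.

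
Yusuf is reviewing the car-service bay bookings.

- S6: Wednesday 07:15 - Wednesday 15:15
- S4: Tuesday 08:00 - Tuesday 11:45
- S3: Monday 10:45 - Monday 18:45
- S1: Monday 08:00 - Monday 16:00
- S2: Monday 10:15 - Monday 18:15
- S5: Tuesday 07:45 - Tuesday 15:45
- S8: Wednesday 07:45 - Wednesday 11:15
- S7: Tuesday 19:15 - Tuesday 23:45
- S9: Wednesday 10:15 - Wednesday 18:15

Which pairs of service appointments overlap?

Check each pair: they overlap iff neither finishes before the other starts.
Sorted by start: S1, S2, S3, S5, S4, S7, S6, S8, S9.
S2 starts before S1 ends → S1 and S2 overlap.
S3 starts before S1 ends → S1 and S3 overlap.
S5 starts after S1 ends, so S1 has no further overlaps.
S3 starts before S2 ends → S2 and S3 overlap.
S5 starts after S2 ends, so S2 has no further overlaps.
S5 starts after S3 ends, so S3 has no further overlaps.
S4 starts before S5 ends → S5 and S4 overlap.
S7 starts after S5 ends, so S5 has no further overlaps.
S7 starts after S4 ends, so S4 has no further overlaps.
S6 starts after S7 ends, so S7 has no further overlaps.
S8 starts before S6 ends → S6 and S8 overlap.
S9 starts before S6 ends → S6 and S9 overlap.
S9 starts before S8 ends → S8 and S9 overlap.

S1 & S2, S1 & S3, S2 & S3, S4 & S5, S6 & S8, S6 & S9, S8 & S9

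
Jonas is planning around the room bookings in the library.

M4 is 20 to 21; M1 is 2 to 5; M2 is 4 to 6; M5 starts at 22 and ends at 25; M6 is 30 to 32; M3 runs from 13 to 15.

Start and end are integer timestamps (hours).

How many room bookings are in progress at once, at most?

2

Walk through starts and ends in time order (an end at T is processed before a start at T):
2 start M1 → 1
4 start M2 → 2
5 end M1 → 1
6 end M2 → 0
13 start M3 → 1
15 end M3 → 0
20 start M4 → 1
21 end M4 → 0
22 start M5 → 1
25 end M5 → 0
30 start M6 → 1
32 end M6 → 0
Peak is 2, at 4 (M1, M2).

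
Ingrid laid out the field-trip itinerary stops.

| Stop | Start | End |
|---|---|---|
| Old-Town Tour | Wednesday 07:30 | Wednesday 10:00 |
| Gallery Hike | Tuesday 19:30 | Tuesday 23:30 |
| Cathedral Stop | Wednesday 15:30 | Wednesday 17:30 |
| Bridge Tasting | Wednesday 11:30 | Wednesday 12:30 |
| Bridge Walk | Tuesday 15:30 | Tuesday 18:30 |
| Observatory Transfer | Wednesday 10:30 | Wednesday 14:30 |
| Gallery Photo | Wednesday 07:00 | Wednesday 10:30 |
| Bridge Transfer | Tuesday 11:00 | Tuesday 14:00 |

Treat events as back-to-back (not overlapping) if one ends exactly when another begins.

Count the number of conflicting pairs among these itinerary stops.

2

Sorted by start: Bridge Transfer, Bridge Walk, Gallery Hike, Gallery Photo, Old-Town Tour, Observatory Transfer, Bridge Tasting, Cathedral Stop.
Bridge Walk starts after Bridge Transfer ends, so nothing later overlaps Bridge Transfer either.
Gallery Hike starts after Bridge Walk ends, so nothing later overlaps Bridge Walk either.
Gallery Photo starts after Gallery Hike ends, so nothing later overlaps Gallery Hike either.
Old-Town Tour starts before Gallery Photo ends → Gallery Photo and Old-Town Tour overlap.
Observatory Transfer starts exactly when Gallery Photo ends (back-to-back, no overlap), so nothing later overlaps Gallery Photo either.
Observatory Transfer starts after Old-Town Tour ends, so nothing later overlaps Old-Town Tour either.
Bridge Tasting starts before Observatory Transfer ends → Observatory Transfer and Bridge Tasting overlap.
Cathedral Stop starts after Observatory Transfer ends.
Cathedral Stop starts after Bridge Tasting ends.
Overlapping pairs: Bridge Tasting & Observatory Transfer, Gallery Photo & Old-Town Tour — 2 in total.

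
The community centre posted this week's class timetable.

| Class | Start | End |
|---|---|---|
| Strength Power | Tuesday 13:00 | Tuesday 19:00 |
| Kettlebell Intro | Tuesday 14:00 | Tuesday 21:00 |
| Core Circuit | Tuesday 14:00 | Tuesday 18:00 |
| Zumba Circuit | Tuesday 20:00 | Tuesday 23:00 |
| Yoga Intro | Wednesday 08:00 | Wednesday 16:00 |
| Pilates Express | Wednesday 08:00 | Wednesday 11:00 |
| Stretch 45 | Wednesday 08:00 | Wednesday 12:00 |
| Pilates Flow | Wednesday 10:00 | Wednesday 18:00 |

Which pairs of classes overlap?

Check each pair: they overlap iff neither finishes before the other starts.
Sorted by start: Strength Power, Kettlebell Intro, Core Circuit, Zumba Circuit, Yoga Intro, Pilates Express, Stretch 45, Pilates Flow.
Kettlebell Intro starts before Strength Power ends → Strength Power and Kettlebell Intro overlap.
Core Circuit starts before Strength Power ends → Strength Power and Core Circuit overlap.
Zumba Circuit starts after Strength Power ends; Strength Power is clear from here.
Core Circuit starts before Kettlebell Intro ends → Kettlebell Intro and Core Circuit overlap.
Zumba Circuit starts before Kettlebell Intro ends → Kettlebell Intro and Zumba Circuit overlap.
Yoga Intro starts after Kettlebell Intro ends; Kettlebell Intro is clear from here.
Zumba Circuit starts after Core Circuit ends; Core Circuit is clear from here.
Yoga Intro starts after Zumba Circuit ends; Zumba Circuit is clear from here.
Pilates Express starts before Yoga Intro ends → Yoga Intro and Pilates Express overlap.
Stretch 45 starts before Yoga Intro ends → Yoga Intro and Stretch 45 overlap.
Pilates Flow starts before Yoga Intro ends → Yoga Intro and Pilates Flow overlap.
Stretch 45 starts before Pilates Express ends → Pilates Express and Stretch 45 overlap.
Pilates Flow starts before Pilates Express ends → Pilates Express and Pilates Flow overlap.
Pilates Flow starts before Stretch 45 ends → Stretch 45 and Pilates Flow overlap.

Core Circuit & Kettlebell Intro, Core Circuit & Strength Power, Kettlebell Intro & Strength Power, Kettlebell Intro & Zumba Circuit, Pilates Express & Pilates Flow, Pilates Express & Stretch 45, Pilates Express & Yoga Intro, Pilates Flow & Stretch 45, Pilates Flow & Yoga Intro, Stretch 45 & Yoga Intro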